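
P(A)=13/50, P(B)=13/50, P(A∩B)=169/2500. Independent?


P(A)×P(B) = 169/2500
P(A∩B) = 169/2500
Equal ✓ → Independent

Yes, independent


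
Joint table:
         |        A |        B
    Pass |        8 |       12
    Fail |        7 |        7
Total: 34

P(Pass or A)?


P(Pass∨A) = P(Pass) + P(A) - P(Pass∧A)
= (20 + 15 - 8)/34 = 27/34

P = 27/34 ≈ 79.41%


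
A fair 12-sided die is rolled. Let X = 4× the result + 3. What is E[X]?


E[die] = (1+12)/2 = 13/2
E[X] = 4×13/2 + 3 = 29

E[X] = 29


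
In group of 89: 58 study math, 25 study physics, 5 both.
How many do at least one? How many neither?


|A∪B| = 58+25-5 = 78
Neither = 89-78 = 11

At least one: 78; Neither: 11


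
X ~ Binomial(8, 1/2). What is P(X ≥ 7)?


P(X ≥ 7) = Σ P(X=i) for i=7..8
P(X=7) = 1/32
P(X=8) = 1/256
Sum = 9/256

P(X ≥ 7) = 9/256 ≈ 3.52%


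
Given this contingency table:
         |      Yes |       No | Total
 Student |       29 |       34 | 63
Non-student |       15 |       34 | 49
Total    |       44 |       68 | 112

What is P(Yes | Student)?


P(Yes | Student) = 29/(29+34) = 29/63

P(Yes|Student) = 29/63 ≈ 46.03%


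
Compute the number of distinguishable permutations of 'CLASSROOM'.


Letters: 9, freq: {'C': 1, 'L': 1, 'A': 1, 'S': 2, 'R': 1, 'O': 2, 'M': 1}
9!/(1!×1!×1!×2!×1!×2!×1!) = 362880/4 = 90720

90720


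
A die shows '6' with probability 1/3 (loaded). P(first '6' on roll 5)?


Geometric: P(X=5) = (1-p)^(k-1)×p = (2/3)^4×1/3 = 16/243

P(X=5) = 16/243 ≈ 6.58%


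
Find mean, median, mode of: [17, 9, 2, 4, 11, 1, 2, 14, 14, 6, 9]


Sorted: [1, 2, 2, 4, 6, 9, 9, 11, 14, 14, 17]
Mean = 89/11
Median = 9
Freq: {17: 1, 9: 2, 2: 2, 4: 1, 11: 1, 1: 1, 14: 2, 6: 1}
Mode: [2, 9, 14]

Mean=89/11, Median=9, Mode=[2, 9, 14]


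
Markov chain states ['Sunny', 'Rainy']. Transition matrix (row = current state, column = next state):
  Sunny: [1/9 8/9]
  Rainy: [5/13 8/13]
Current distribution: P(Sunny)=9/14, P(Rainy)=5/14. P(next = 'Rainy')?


P(next=Rainy) = Σᵢ P(now=i)×P(i→Rainy)
= 9/14×8/9 + 5/14×8/13
= 4/7 + 20/91 = 72/91

P = 72/91 ≈ 0.7912


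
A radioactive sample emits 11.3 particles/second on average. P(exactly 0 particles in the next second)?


Poisson(λ=11.3): P(X=0) = e^(-λ)×λ^k/k!
= e^(-11.3) × 11.3^0 / 0!
≈ 1.237292426e-05 × 1 / 1 ≈ 0.000012

P(X=0) ≈ 0.000012 ≈ 0.00%


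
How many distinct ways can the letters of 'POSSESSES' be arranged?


Letters: 9, freq: {'P': 1, 'O': 1, 'S': 5, 'E': 2}
9!/(1!×1!×5!×2!) = 362880/240 = 1512

1512


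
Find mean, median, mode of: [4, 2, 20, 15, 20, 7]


Sorted: [2, 4, 7, 15, 20, 20]
Mean = 68/6 = 34/3
Median = 11
Freq: {4: 1, 2: 1, 20: 2, 15: 1, 7: 1}
Mode: [20]

Mean=34/3, Median=11, Mode=20


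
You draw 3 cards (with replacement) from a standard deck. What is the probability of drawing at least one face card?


P(not a face card) = 40/52 = 10/13
P(none in 3 draws) = (10/13)^3 = 1000/2197
P(≥1 face card) = 1 - 1000/2197 = 1197/2197

P = 1197/2197 ≈ 54.48%


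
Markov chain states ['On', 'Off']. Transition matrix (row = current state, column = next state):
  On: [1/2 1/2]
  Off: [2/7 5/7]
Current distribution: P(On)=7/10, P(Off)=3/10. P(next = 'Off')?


P(next=Off) = Σᵢ P(now=i)×P(i→Off)
= 7/10×1/2 + 3/10×5/7
= 7/20 + 3/14 = 79/140

P = 79/140 ≈ 0.5643


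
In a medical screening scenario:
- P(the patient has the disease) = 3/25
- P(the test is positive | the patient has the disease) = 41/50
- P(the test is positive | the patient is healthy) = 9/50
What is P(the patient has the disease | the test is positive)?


Using Bayes' theorem:
P(A|B) = P(B|A)·P(A) / P(B)

P(the test is positive) = 41/50 × 3/25 + 9/50 × 22/25
= 123/1250 + 99/625 = 321/1250

P(the patient has the disease|the test is positive) = (123/1250) / (321/1250) = 41/107

P(the patient has the disease|the test is positive) = 41/107 ≈ 38.32%


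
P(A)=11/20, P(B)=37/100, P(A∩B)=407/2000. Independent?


P(A)×P(B) = 407/2000
P(A∩B) = 407/2000
Equal ✓ → Independent

Yes, independent


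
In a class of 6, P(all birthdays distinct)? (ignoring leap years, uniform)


P(all different) = Π(365-i)/365 for i=0..5
= (365/365)×(364/365)×...×(360/365)
= 0.959538

P ≈ 0.9595 ≈ 95.95%


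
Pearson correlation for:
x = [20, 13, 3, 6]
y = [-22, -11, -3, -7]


n=4, Σx=42, Σy=-43, Σxy=-634, Σx²=614, Σy²=663
r = (4×(-634) - 42×(-43))/√((4×614 - 42²)(4×663 - (-43)²))
= -730/√(692×803) = -730/√555676 ≈ -730/745.4368 ≈ -0.9793

r ≈ -0.9793


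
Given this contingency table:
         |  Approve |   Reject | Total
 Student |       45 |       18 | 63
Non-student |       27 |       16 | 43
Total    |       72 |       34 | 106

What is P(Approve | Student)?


P(Approve | Student) = 45/(45+18) = 45/63 = 5/7

P(Approve|Student) = 5/7 ≈ 71.43%


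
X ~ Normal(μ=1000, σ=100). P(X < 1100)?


z = (1100-1000)/100 = 1.0
P(Z < 1.0) = 0.8413

P(X < 1100) ≈ 0.8413


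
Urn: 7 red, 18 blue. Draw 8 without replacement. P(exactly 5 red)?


Hypergeometric: C(7,5)×C(18,3)/C(25,8)
= 21×816/1081575 = 1904/120175

P(X=5) = 1904/120175 ≈ 1.58%


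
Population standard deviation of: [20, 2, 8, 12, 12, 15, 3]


Mean = 72/7
  (20-72/7)²=4624/49
  (2-72/7)²=3364/49
  (8-72/7)²=256/49
  (12-72/7)²=144/49
  (12-72/7)²=144/49
  (15-72/7)²=1089/49
  (3-72/7)²=2601/49
Σ(x-μ)² = 1746/7
σ² = (1746/7)/7 = 1746/49

σ = √(1746/49) ≈ 5.9693


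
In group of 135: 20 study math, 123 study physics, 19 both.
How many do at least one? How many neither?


|A∪B| = 20+123-19 = 124
Neither = 135-124 = 11

At least one: 124; Neither: 11


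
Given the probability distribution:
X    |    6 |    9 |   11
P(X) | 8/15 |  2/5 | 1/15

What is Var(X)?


E[X] = 113/15
E[X²] = 179/3
Var(X) = E[X²] - (E[X])² = 179/3 - 12769/225 = 656/225

Var(X) = 656/225 ≈ 2.9156


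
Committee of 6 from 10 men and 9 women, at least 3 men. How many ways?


Count by #men:
  3M,3W: C(10,3)×C(9,3)=10080
  4M,2W: C(10,4)×C(9,2)=7560
  5M,1W: C(10,5)×C(9,1)=2268
  6M,0W: C(10,6)×C(9,0)=210
Total = 20118

20118


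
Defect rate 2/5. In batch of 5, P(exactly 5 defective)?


Binomial: P(X=5) = C(5,5)×p^5×(1-p)^0
= 1 × 32/3125 × 1 = 32/3125

P(X=5) = 32/3125 ≈ 1.02%


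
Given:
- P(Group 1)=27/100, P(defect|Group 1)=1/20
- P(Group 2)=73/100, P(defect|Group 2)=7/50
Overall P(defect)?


P(B) = Σ P(B|Aᵢ)×P(Aᵢ)
  1/20×27/100 = 27/2000
  7/50×73/100 = 511/5000
Sum = 1157/10000

P(defect) = 1157/10000 ≈ 11.57%


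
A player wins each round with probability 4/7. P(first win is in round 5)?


Geometric: P(X=5) = (1-p)^(k-1)×p = (3/7)^4×4/7 = 324/16807

P(X=5) = 324/16807 ≈ 1.93%


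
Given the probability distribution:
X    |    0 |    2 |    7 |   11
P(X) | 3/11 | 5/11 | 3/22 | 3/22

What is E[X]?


E[X] = Σ x·P(X=x)
= (0)×(3/11) + (2)×(5/11) + (7)×(3/22) + (11)×(3/22)
= 37/11

E[X] = 37/11


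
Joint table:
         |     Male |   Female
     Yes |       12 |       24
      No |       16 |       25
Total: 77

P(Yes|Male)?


P(Yes|Male) = 12/(12+16) = 12/28 = 3/7

P = 3/7 ≈ 42.86%


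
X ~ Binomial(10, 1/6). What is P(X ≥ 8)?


P(X ≥ 8) = Σ P(X=i) for i=8..10
P(X=8) = 125/6718464
P(X=9) = 25/30233088
P(X=10) = 1/60466176
Sum = 49/2519424

P(X ≥ 8) = 49/2519424 ≈ 0.00%


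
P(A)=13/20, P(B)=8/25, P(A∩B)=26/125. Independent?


P(A)×P(B) = 26/125
P(A∩B) = 26/125
Equal ✓ → Independent

Yes, independent


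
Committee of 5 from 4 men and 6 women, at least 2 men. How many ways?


Count by #men:
  2M,3W: C(4,2)×C(6,3)=120
  3M,2W: C(4,3)×C(6,2)=60
  4M,1W: C(4,4)×C(6,1)=6
Total = 186

186


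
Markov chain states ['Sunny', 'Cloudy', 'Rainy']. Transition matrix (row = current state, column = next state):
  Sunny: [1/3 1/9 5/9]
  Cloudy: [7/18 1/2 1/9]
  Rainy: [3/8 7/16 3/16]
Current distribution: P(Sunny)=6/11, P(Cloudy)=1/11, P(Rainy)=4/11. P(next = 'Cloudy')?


P(next=Cloudy) = Σᵢ P(now=i)×P(i→Cloudy)
= 6/11×1/9 + 1/11×1/2 + 4/11×7/16
= 2/33 + 1/22 + 7/44 = 35/132

P = 35/132 ≈ 0.2652


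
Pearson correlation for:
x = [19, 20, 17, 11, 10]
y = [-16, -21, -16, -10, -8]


n=5, Σx=77, Σy=-71, Σxy=-1186, Σx²=1271, Σy²=1117
r = (5×(-1186) - 77×(-71))/√((5×1271 - 77²)(5×1117 - (-71)²))
= -463/√(426×544) = -463/√231744 ≈ -463/481.3980 ≈ -0.9618

r ≈ -0.9618


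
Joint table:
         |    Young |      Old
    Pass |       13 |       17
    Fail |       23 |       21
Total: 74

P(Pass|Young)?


P(Pass|Young) = 13/(13+23) = 13/36

P = 13/36 ≈ 36.11%


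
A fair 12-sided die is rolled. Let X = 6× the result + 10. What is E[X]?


E[die] = (1+12)/2 = 13/2
E[X] = 6×13/2 + 10 = 49

E[X] = 49


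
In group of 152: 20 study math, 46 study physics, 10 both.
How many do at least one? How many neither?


|A∪B| = 20+46-10 = 56
Neither = 152-56 = 96

At least one: 56; Neither: 96


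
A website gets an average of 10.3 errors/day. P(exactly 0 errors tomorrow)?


Poisson(λ=10.3): P(X=0) = e^(-λ)×λ^k/k!
= e^(-10.3) × 10.3^0 / 0!
≈ 3.363309519e-05 × 1 / 1 ≈ 0.000034

P(X=0) ≈ 0.000034 ≈ 0.00%


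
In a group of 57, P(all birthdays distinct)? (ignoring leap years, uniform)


P(all different) = Π(365-i)/365 for i=0..56
= (365/365)×(364/365)×...×(309/365)
= 0.009878

P ≈ 0.0099 ≈ 0.99%


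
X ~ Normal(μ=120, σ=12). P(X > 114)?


z = (114-120)/12 = -0.5
P(X > 114) = 1 - P(Z ≤ -0.5) = 1 - 0.3085 = 0.6915

P(X > 114) ≈ 0.6915


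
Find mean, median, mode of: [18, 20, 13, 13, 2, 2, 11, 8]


Sorted: [2, 2, 8, 11, 13, 13, 18, 20]
Mean = 87/8
Median = 12
Freq: {18: 1, 20: 1, 13: 2, 2: 2, 11: 1, 8: 1}
Mode: [2, 13]

Mean=87/8, Median=12, Mode=[2, 13]


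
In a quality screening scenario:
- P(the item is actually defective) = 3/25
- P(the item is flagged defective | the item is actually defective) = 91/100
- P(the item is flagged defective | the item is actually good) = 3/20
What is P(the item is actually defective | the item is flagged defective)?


Using Bayes' theorem:
P(A|B) = P(B|A)·P(A) / P(B)

P(the item is flagged defective) = 91/100 × 3/25 + 3/20 × 22/25
= 273/2500 + 33/250 = 603/2500

P(the item is actually defective|the item is flagged defective) = (273/2500) / (603/2500) = 91/201

P(the item is actually defective|the item is flagged defective) = 91/201 ≈ 45.27%


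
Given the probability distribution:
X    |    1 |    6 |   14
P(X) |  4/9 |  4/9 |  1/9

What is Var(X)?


E[X] = 14/3
E[X²] = 344/9
Var(X) = E[X²] - (E[X])² = 344/9 - 196/9 = 148/9

Var(X) = 148/9 ≈ 16.4444


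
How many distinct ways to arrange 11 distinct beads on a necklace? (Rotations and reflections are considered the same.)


Free circular arrangements: rotations and reflections both identified.
(n-1)!/2 = 10!/2 = 3628800/2 = 1814400

1814400


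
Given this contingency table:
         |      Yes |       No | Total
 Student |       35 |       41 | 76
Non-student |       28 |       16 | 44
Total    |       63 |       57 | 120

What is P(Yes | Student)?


P(Yes | Student) = 35/(35+41) = 35/76

P(Yes|Student) = 35/76 ≈ 46.05%


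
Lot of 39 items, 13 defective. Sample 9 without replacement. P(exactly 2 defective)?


Hypergeometric: C(13,2)×C(26,7)/C(39,9)
= 78×657800/211915132 = 89700/370481

P(X=2) = 89700/370481 ≈ 24.21%


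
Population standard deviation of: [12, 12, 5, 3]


Mean = 32/4 = 8
  (12-8)²=16
  (12-8)²=16
  (5-8)²=9
  (3-8)²=25
Σ(x-μ)² = 66
σ² = 66/4 = 33/2

σ = √(33/2) ≈ 4.0620


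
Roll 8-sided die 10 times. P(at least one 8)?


P(no 8)^10 = (7/8)^10 = 282475249/1073741824
P(≥1) = 1 - 282475249/1073741824 = 791266575/1073741824

P = 791266575/1073741824 ≈ 73.69%


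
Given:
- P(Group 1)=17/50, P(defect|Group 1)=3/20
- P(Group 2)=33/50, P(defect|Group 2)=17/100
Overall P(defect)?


P(B) = Σ P(B|Aᵢ)×P(Aᵢ)
  3/20×17/50 = 51/1000
  17/100×33/50 = 561/5000
Sum = 102/625

P(defect) = 102/625 ≈ 16.32%


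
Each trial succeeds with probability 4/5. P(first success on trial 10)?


Geometric: P(X=10) = (1-p)^(k-1)×p = (1/5)^9×4/5 = 4/9765625

P(X=10) = 4/9765625 ≈ 0.00%


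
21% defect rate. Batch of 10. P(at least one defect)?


P(all good) = (79/100)^10 = 9468276082626847201/100000000000000000000
P(≥1 defect) = 90531723917373152799/100000000000000000000

P = 90531723917373152799/100000000000000000000 ≈ 90.53%


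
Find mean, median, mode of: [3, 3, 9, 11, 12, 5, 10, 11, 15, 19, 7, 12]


Sorted: [3, 3, 5, 7, 9, 10, 11, 11, 12, 12, 15, 19]
Mean = 117/12 = 39/4
Median = 21/2
Freq: {3: 2, 9: 1, 11: 2, 12: 2, 5: 1, 10: 1, 15: 1, 19: 1, 7: 1}
Mode: [3, 11, 12]

Mean=39/4, Median=21/2, Mode=[3, 11, 12]


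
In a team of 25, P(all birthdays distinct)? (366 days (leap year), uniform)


P(all different) = Π(366-i)/366 for i=0..24
= (366/366)×(365/366)×...×(342/366)
= 0.432316

P ≈ 0.4323 ≈ 43.23%


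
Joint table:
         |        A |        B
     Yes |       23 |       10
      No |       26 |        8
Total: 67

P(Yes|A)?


P(Yes|A) = 23/(23+26) = 23/49

P = 23/49 ≈ 46.94%


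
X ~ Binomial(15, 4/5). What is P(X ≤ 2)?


P(X ≤ 2) = Σ P(X=i) for i=0..2
P(X=0) = 1/30517578125
P(X=1) = 12/6103515625
P(X=2) = 336/6103515625
Sum = 1741/30517578125

P(X ≤ 2) = 1741/30517578125 ≈ 0.00%


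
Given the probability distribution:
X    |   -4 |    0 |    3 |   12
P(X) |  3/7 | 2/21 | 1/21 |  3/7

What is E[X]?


E[X] = Σ x·P(X=x)
= (-4)×(3/7) + (0)×(2/21) + (3)×(1/21) + (12)×(3/7)
= 25/7

E[X] = 25/7


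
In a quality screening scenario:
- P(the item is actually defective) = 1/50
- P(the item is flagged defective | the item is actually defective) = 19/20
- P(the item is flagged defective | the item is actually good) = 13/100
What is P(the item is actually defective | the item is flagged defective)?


Using Bayes' theorem:
P(A|B) = P(B|A)·P(A) / P(B)

P(the item is flagged defective) = 19/20 × 1/50 + 13/100 × 49/50
= 19/1000 + 637/5000 = 183/1250

P(the item is actually defective|the item is flagged defective) = (19/1000) / (183/1250) = 95/732

P(the item is actually defective|the item is flagged defective) = 95/732 ≈ 12.98%


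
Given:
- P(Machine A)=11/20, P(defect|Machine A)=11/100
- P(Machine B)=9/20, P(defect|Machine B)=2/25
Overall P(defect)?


P(B) = Σ P(B|Aᵢ)×P(Aᵢ)
  11/100×11/20 = 121/2000
  2/25×9/20 = 9/250
Sum = 193/2000

P(defect) = 193/2000 ≈ 9.65%


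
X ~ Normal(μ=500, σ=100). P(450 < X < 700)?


z₁=(450-500)/100=-0.5, z₂=(700-500)/100=2.0
P = Φ(2.0) - Φ(-0.5) = 0.977250 - 0.308538 = 0.668712 ≈ 0.6687

P(450 < X < 700) ≈ 0.6687


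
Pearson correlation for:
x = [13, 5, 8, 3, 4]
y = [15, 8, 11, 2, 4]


n=5, Σx=33, Σy=40, Σxy=345, Σx²=283, Σy²=430
r = (5×345 - 33×40)/√((5×283 - 33²)(5×430 - 40²))
= 405/√(326×550) = 405/√179300 ≈ 405/423.4383 ≈ 0.9565

r ≈ 0.9565


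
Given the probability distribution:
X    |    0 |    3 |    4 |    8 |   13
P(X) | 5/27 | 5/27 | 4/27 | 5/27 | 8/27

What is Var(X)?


E[X] = 175/27
E[X²] = 1781/27
Var(X) = E[X²] - (E[X])² = 1781/27 - 30625/729 = 17462/729

Var(X) = 17462/729 ≈ 23.9534


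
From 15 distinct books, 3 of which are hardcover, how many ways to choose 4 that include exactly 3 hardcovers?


Choose 3 of the 3 hardcovers and 1 of the other 12 books:
C(3,3)×C(12,1) = 1×12 = 12

12


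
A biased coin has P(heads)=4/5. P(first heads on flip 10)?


Geometric: P(X=10) = (1-p)^(k-1)×p = (1/5)^9×4/5 = 4/9765625

P(X=10) = 4/9765625 ≈ 0.00%


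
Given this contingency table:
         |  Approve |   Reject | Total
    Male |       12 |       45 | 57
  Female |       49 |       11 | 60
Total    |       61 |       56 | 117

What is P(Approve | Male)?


P(Approve | Male) = 12/(12+45) = 12/57 = 4/19

P(Approve|Male) = 4/19 ≈ 21.05%


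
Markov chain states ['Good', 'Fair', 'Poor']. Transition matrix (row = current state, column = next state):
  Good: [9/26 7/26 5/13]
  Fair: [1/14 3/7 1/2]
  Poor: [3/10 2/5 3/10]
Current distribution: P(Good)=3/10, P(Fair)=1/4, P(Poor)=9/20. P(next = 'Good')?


P(next=Good) = Σᵢ P(now=i)×P(i→Good)
= 3/10×9/26 + 1/4×1/14 + 9/20×3/10
= 27/260 + 1/56 + 27/200 = 584/2275

P = 584/2275 ≈ 0.2567


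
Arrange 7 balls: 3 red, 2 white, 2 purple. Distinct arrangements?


7!/(3!×2!×2!) = 210

210


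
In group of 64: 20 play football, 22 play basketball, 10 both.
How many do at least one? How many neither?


|A∪B| = 20+22-10 = 32
Neither = 64-32 = 32

At least one: 32; Neither: 32


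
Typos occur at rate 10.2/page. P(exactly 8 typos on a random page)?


Poisson(λ=10.2): P(X=8) = e^(-λ)×λ^k/k!
= e^(-10.2) × 10.2^8 / 8!
≈ 3.717031868e-05 × 117165938.1 / 40320 ≈ 0.108013

P(X=8) ≈ 0.108013 ≈ 10.80%


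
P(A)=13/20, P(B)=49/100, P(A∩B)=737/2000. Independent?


P(A)×P(B) = 637/2000
P(A∩B) = 737/2000
Not equal → NOT independent

No, not independent


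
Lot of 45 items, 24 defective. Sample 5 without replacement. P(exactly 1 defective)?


Hypergeometric: C(24,1)×C(21,4)/C(45,5)
= 24×5985/1221759 = 2280/19393

P(X=1) = 2280/19393 ≈ 11.76%


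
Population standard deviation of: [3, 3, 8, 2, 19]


Mean = 35/5 = 7
  (3-7)²=16
  (3-7)²=16
  (8-7)²=1
  (2-7)²=25
  (19-7)²=144
Σ(x-μ)² = 202
σ² = 202/5

σ = √(202/5) ≈ 6.3561


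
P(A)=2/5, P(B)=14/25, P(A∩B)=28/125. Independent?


P(A)×P(B) = 28/125
P(A∩B) = 28/125
Equal ✓ → Independent

Yes, independent


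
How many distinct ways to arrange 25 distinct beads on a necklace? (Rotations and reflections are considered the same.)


Free circular arrangements: rotations and reflections both identified.
(n-1)!/2 = 24!/2 = 620448401733239439360000/2 = 310224200866619719680000

310224200866619719680000


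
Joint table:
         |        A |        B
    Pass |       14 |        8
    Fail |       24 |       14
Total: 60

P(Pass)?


P(Pass) = (14+8)/60 = 22/60 = 11/30

P(Pass) = 11/30 ≈ 36.67%


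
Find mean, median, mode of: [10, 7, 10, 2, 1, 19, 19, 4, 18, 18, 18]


Sorted: [1, 2, 4, 7, 10, 10, 18, 18, 18, 19, 19]
Mean = 126/11
Median = 10
Freq: {10: 2, 7: 1, 2: 1, 1: 1, 19: 2, 4: 1, 18: 3}
Mode: [18]

Mean=126/11, Median=10, Mode=18


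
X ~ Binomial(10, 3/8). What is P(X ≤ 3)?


P(X ≤ 3) = Σ P(X=i) for i=0..3
P(X=0) = 9765625/1073741824
P(X=1) = 29296875/536870912
P(X=2) = 158203125/1073741824
P(X=3) = 31640625/134217728
Sum = 119921875/268435456

P(X ≤ 3) = 119921875/268435456 ≈ 44.67%


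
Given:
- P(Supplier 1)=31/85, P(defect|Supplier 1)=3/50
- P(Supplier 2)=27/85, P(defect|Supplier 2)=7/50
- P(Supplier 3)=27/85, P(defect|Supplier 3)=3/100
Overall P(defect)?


P(B) = Σ P(B|Aᵢ)×P(Aᵢ)
  3/50×31/85 = 93/4250
  7/50×27/85 = 189/4250
  3/100×27/85 = 81/8500
Sum = 129/1700

P(defect) = 129/1700 ≈ 7.59%


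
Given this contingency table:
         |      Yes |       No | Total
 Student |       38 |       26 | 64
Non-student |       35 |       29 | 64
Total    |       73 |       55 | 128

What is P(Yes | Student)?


P(Yes | Student) = 38/(38+26) = 38/64 = 19/32

P(Yes|Student) = 19/32 ≈ 59.38%


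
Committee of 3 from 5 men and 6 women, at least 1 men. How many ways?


Count by #men:
  1M,2W: C(5,1)×C(6,2)=75
  2M,1W: C(5,2)×C(6,1)=60
  3M,0W: C(5,3)×C(6,0)=10
Total = 145

145


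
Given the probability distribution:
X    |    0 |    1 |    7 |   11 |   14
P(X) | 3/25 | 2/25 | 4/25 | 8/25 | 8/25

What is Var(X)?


E[X] = 46/5
E[X²] = 2734/25
Var(X) = E[X²] - (E[X])² = 2734/25 - 2116/25 = 618/25

Var(X) = 618/25 ≈ 24.7200


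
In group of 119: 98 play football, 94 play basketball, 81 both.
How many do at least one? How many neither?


|A∪B| = 98+94-81 = 111
Neither = 119-111 = 8

At least one: 111; Neither: 8


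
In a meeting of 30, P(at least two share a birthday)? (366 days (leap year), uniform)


P(all different) = Π(366-i)/366 for i=0..29
= 0.294697
P(match) = 1 - 0.294697 = 0.705303

P ≈ 0.7053 ≈ 70.53%


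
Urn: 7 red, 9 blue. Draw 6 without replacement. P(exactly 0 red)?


Hypergeometric: C(7,0)×C(9,6)/C(16,6)
= 1×84/8008 = 3/286

P(X=0) = 3/286 ≈ 1.05%


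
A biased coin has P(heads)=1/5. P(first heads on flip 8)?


Geometric: P(X=8) = (1-p)^(k-1)×p = (4/5)^7×1/5 = 16384/390625

P(X=8) = 16384/390625 ≈ 4.19%


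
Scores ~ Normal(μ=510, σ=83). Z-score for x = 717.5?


z = (x - μ)/σ = (717.5 - 510)/83 = 2.5

z = 2.5


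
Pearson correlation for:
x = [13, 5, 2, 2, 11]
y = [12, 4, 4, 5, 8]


n=5, Σx=33, Σy=33, Σxy=282, Σx²=323, Σy²=265
r = (5×282 - 33×33)/√((5×323 - 33²)(5×265 - 33²))
= 321/√(526×236) = 321/√124136 ≈ 321/352.3294 ≈ 0.9111

r ≈ 0.9111


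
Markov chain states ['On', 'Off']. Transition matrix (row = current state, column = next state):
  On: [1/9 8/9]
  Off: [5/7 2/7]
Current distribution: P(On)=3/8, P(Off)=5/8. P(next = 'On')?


P(next=On) = Σᵢ P(now=i)×P(i→On)
= 3/8×1/9 + 5/8×5/7
= 1/24 + 25/56 = 41/84

P = 41/84 ≈ 0.4881


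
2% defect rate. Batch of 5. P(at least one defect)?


P(all good) = (49/50)^5 = 282475249/312500000
P(≥1 defect) = 30024751/312500000

P = 30024751/312500000 ≈ 9.61%


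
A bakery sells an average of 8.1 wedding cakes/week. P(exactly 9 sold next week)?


Poisson(λ=8.1): P(X=9) = e^(-λ)×λ^k/k!
= e^(-8.1) × 8.1^9 / 9!
≈ 0.0003035391381 × 150094635.297 / 362880 ≈ 0.125550

P(X=9) ≈ 0.125550 ≈ 12.56%


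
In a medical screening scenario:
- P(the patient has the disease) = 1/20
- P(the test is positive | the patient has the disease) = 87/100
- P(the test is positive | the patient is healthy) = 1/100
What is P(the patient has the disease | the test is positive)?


Using Bayes' theorem:
P(A|B) = P(B|A)·P(A) / P(B)

P(the test is positive) = 87/100 × 1/20 + 1/100 × 19/20
= 87/2000 + 19/2000 = 53/1000

P(the patient has the disease|the test is positive) = (87/2000) / (53/1000) = 87/106

P(the patient has the disease|the test is positive) = 87/106 ≈ 82.08%


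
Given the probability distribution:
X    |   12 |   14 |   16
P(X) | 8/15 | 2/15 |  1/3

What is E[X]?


E[X] = Σ x·P(X=x)
= (12)×(8/15) + (14)×(2/15) + (16)×(1/3)
= 68/5

E[X] = 68/5


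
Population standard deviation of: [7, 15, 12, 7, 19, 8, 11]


Mean = 79/7
  (7-79/7)²=900/49
  (15-79/7)²=676/49
  (12-79/7)²=25/49
  (7-79/7)²=900/49
  (19-79/7)²=2916/49
  (8-79/7)²=529/49
  (11-79/7)²=4/49
Σ(x-μ)² = 850/7
σ² = (850/7)/7 = 850/49

σ = √(850/49) ≈ 4.1650


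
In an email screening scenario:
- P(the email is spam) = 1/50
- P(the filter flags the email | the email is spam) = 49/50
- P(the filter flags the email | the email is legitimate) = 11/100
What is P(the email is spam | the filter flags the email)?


Using Bayes' theorem:
P(A|B) = P(B|A)·P(A) / P(B)

P(the filter flags the email) = 49/50 × 1/50 + 11/100 × 49/50
= 49/2500 + 539/5000 = 637/5000

P(the email is spam|the filter flags the email) = (49/2500) / (637/5000) = 2/13

P(the email is spam|the filter flags the email) = 2/13 ≈ 15.38%


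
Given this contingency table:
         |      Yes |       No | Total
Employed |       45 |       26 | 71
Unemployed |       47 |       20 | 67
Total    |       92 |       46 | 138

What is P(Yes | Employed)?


P(Yes | Employed) = 45/(45+26) = 45/71

P(Yes|Employed) = 45/71 ≈ 63.38%


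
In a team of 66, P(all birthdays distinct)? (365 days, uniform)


P(all different) = Π(365-i)/365 for i=0..65
= (365/365)×(364/365)×...×(300/365)
= 0.001904

P ≈ 0.0019 ≈ 0.19%


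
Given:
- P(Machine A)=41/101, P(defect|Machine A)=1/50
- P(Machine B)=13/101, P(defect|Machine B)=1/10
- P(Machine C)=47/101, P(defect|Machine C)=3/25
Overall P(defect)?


P(B) = Σ P(B|Aᵢ)×P(Aᵢ)
  1/50×41/101 = 41/5050
  1/10×13/101 = 13/1010
  3/25×47/101 = 141/2525
Sum = 194/2525

P(defect) = 194/2525 ≈ 7.68%


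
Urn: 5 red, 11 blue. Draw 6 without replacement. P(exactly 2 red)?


Hypergeometric: C(5,2)×C(11,4)/C(16,6)
= 10×330/8008 = 75/182

P(X=2) = 75/182 ≈ 41.21%


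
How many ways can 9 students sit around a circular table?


Circular arrangements of 9 distinct objects: fix one position to break rotational symmetry.
(n-1)! = 8! = 40320

40320


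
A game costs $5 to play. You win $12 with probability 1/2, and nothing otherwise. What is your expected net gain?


E[gain] = (12-5)×1/2 + (-5)×1/2
= 7/2 - 5/2 = 1

Expected net gain = $1 ≈ $1.00


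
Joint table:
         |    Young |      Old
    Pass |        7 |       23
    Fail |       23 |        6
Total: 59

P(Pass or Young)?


P(Pass∨Young) = P(Pass) + P(Young) - P(Pass∧Young)
= (30 + 30 - 7)/59 = 53/59

P = 53/59 ≈ 89.83%


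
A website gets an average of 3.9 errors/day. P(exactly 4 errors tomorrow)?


Poisson(λ=3.9): P(X=4) = e^(-λ)×λ^k/k!
= e^(-3.9) × 3.9^4 / 4!
≈ 0.02024191145 × 231.3441 / 24 ≈ 0.195119

P(X=4) ≈ 0.195119 ≈ 19.51%


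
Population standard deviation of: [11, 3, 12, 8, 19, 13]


Mean = 66/6 = 11
  (11-11)²=0
  (3-11)²=64
  (12-11)²=1
  (8-11)²=9
  (19-11)²=64
  (13-11)²=4
Σ(x-μ)² = 142
σ² = 142/6 = 71/3

σ = √(71/3) ≈ 4.8648


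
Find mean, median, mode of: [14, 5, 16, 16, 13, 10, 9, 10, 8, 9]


Sorted: [5, 8, 9, 9, 10, 10, 13, 14, 16, 16]
Mean = 110/10 = 11
Median = 10
Freq: {14: 1, 5: 1, 16: 2, 13: 1, 10: 2, 9: 2, 8: 1}
Mode: [9, 10, 16]

Mean=11, Median=10, Mode=[9, 10, 16]


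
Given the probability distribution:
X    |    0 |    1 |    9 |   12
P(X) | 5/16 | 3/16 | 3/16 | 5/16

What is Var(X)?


E[X] = 45/8
E[X²] = 483/8
Var(X) = E[X²] - (E[X])² = 483/8 - 2025/64 = 1839/64

Var(X) = 1839/64 ≈ 28.7344


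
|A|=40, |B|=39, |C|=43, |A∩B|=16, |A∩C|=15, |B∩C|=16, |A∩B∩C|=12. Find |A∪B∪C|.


|A∪B∪C| = 40+39+43-16-15-16+12 = 87

|A∪B∪C| = 87


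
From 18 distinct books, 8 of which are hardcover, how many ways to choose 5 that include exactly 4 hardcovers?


Choose 4 of the 8 hardcovers and 1 of the other 10 books:
C(8,4)×C(10,1) = 70×10 = 700

700


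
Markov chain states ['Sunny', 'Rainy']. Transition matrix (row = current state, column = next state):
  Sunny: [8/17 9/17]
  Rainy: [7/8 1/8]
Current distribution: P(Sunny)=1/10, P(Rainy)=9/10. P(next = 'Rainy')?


P(next=Rainy) = Σᵢ P(now=i)×P(i→Rainy)
= 1/10×9/17 + 9/10×1/8
= 9/170 + 9/80 = 45/272

P = 45/272 ≈ 0.1654


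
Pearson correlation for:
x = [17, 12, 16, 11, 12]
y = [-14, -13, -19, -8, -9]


n=5, Σx=68, Σy=-63, Σxy=-894, Σx²=954, Σy²=871
r = (5×(-894) - 68×(-63))/√((5×954 - 68²)(5×871 - (-63)²))
= -186/√(146×386) = -186/√56356 ≈ -186/237.3942 ≈ -0.7835

r ≈ -0.7835


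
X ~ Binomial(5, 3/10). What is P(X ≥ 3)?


P(X ≥ 3) = Σ P(X=i) for i=3..5
P(X=3) = 1323/10000
P(X=4) = 567/20000
P(X=5) = 243/100000
Sum = 4077/25000

P(X ≥ 3) = 4077/25000 ≈ 16.31%


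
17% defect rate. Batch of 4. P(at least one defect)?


P(all good) = (83/100)^4 = 47458321/100000000
P(≥1 defect) = 52541679/100000000

P = 52541679/100000000 ≈ 52.54%


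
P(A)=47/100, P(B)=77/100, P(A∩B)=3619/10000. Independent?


P(A)×P(B) = 3619/10000
P(A∩B) = 3619/10000
Equal ✓ → Independent

Yes, independent


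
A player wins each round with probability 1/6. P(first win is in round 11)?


Geometric: P(X=11) = (1-p)^(k-1)×p = (5/6)^10×1/6 = 9765625/362797056

P(X=11) = 9765625/362797056 ≈ 2.69%


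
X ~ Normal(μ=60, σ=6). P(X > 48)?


z = (48-60)/6 = -2.0
P(X > 48) = 1 - P(Z ≤ -2.0) = 1 - 0.0228 = 0.9772

P(X > 48) ≈ 0.9772


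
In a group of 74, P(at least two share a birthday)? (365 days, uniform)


P(all different) = Π(365-i)/365 for i=0..73
= 0.000351
P(match) = 1 - 0.000351 = 0.999649

P ≈ 0.9996 ≈ 99.96%


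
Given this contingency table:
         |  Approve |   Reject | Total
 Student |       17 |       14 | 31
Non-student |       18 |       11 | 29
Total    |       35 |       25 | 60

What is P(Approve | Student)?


P(Approve | Student) = 17/(17+14) = 17/31

P(Approve|Student) = 17/31 ≈ 54.84%


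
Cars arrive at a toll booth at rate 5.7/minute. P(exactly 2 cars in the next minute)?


Poisson(λ=5.7): P(X=2) = e^(-λ)×λ^k/k!
= e^(-5.7) × 5.7^2 / 2!
≈ 0.003345965457 × 32.49 / 2 ≈ 0.054355

P(X=2) ≈ 0.054355 ≈ 5.44%


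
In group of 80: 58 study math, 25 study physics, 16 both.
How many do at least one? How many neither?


|A∪B| = 58+25-16 = 67
Neither = 80-67 = 13

At least one: 67; Neither: 13


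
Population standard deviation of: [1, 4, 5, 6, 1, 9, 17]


Mean = 43/7
  (1-43/7)²=1296/49
  (4-43/7)²=225/49
  (5-43/7)²=64/49
  (6-43/7)²=1/49
  (1-43/7)²=1296/49
  (9-43/7)²=400/49
  (17-43/7)²=5776/49
Σ(x-μ)² = 1294/7
σ² = (1294/7)/7 = 1294/49

σ = √(1294/49) ≈ 5.1389


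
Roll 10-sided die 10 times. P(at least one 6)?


P(no 6)^10 = (9/10)^10 = 3486784401/10000000000
P(≥1) = 1 - 3486784401/10000000000 = 6513215599/10000000000

P = 6513215599/10000000000 ≈ 65.13%


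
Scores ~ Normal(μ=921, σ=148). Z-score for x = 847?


z = (x - μ)/σ = (847 - 921)/148 = -0.5

z = -0.5


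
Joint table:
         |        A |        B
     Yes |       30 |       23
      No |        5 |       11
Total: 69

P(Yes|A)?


P(Yes|A) = 30/(30+5) = 30/35 = 6/7

P = 6/7 ≈ 85.71%


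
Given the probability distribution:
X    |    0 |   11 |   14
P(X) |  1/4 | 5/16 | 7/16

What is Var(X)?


E[X] = 153/16
E[X²] = 1977/16
Var(X) = E[X²] - (E[X])² = 1977/16 - 23409/256 = 8223/256

Var(X) = 8223/256 ≈ 32.1211


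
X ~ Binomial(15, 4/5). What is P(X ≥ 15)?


P(X ≥ 15) = Σ P(X=i) for i=15..15
P(X=15) = 1073741824/30517578125
Sum = 1073741824/30517578125

P(X ≥ 15) = 1073741824/30517578125 ≈ 3.52%


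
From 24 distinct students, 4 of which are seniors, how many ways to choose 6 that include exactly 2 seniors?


Choose 2 of the 4 seniors and 4 of the other 20 students:
C(4,2)×C(20,4) = 6×4845 = 29070

29070


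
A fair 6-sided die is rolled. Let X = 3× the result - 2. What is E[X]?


E[die] = (1+6)/2 = 7/2
E[X] = 3×7/2 - 2 = 17/2

E[X] = 17/2


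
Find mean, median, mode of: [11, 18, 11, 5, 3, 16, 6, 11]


Sorted: [3, 5, 6, 11, 11, 11, 16, 18]
Mean = 81/8
Median = 11
Freq: {11: 3, 18: 1, 5: 1, 3: 1, 16: 1, 6: 1}
Mode: [11]

Mean=81/8, Median=11, Mode=11


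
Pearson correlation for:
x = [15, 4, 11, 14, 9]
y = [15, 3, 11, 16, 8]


n=5, Σx=53, Σy=53, Σxy=654, Σx²=639, Σy²=675
r = (5×654 - 53×53)/√((5×639 - 53²)(5×675 - 53²))
= 461/√(386×566) = 461/√218476 ≈ 461/467.4142 ≈ 0.9863

r ≈ 0.9863


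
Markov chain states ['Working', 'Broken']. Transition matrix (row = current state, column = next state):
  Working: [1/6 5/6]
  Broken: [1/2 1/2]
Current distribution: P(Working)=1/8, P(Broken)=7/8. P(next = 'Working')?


P(next=Working) = Σᵢ P(now=i)×P(i→Working)
= 1/8×1/6 + 7/8×1/2
= 1/48 + 7/16 = 11/24

P = 11/24 ≈ 0.4583


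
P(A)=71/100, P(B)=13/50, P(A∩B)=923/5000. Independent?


P(A)×P(B) = 923/5000
P(A∩B) = 923/5000
Equal ✓ → Independent

Yes, independent


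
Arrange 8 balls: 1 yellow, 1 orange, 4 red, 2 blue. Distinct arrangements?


8!/(1!×1!×4!×2!) = 840

840


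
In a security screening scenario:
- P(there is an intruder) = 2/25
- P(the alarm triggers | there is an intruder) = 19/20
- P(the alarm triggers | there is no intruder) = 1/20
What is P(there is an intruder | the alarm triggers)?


Using Bayes' theorem:
P(A|B) = P(B|A)·P(A) / P(B)

P(the alarm triggers) = 19/20 × 2/25 + 1/20 × 23/25
= 19/250 + 23/500 = 61/500

P(there is an intruder|the alarm triggers) = (19/250) / (61/500) = 38/61

P(there is an intruder|the alarm triggers) = 38/61 ≈ 62.30%


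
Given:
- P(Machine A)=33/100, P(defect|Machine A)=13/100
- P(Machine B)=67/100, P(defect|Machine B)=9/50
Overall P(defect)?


P(B) = Σ P(B|Aᵢ)×P(Aᵢ)
  13/100×33/100 = 429/10000
  9/50×67/100 = 603/5000
Sum = 327/2000

P(defect) = 327/2000 ≈ 16.35%


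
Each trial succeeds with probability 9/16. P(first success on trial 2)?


Geometric: P(X=2) = (1-p)^(k-1)×p = (7/16)^1×9/16 = 63/256

P(X=2) = 63/256 ≈ 24.61%


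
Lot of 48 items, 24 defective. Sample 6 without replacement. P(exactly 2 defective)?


Hypergeometric: C(24,2)×C(24,4)/C(48,6)
= 276×10626/12271512 = 483/2021

P(X=2) = 483/2021 ≈ 23.90%


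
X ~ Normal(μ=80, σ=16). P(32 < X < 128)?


z₁=(32-80)/16=-3.0, z₂=(128-80)/16=3.0
P = Φ(3.0) - Φ(-3.0) = 0.998650 - 0.001350 = 0.997300 ≈ 0.9973

P(32 < X < 128) ≈ 0.9973


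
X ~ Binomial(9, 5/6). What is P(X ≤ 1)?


P(X ≤ 1) = Σ P(X=i) for i=0..1
P(X=0) = 1/10077696
P(X=1) = 5/1119744
Sum = 23/5038848

P(X ≤ 1) = 23/5038848 ≈ 0.00%


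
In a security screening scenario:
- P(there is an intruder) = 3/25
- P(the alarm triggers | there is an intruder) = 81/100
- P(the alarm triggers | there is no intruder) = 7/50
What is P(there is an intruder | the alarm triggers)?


Using Bayes' theorem:
P(A|B) = P(B|A)·P(A) / P(B)

P(the alarm triggers) = 81/100 × 3/25 + 7/50 × 22/25
= 243/2500 + 77/625 = 551/2500

P(there is an intruder|the alarm triggers) = (243/2500) / (551/2500) = 243/551

P(there is an intruder|the alarm triggers) = 243/551 ≈ 44.10%


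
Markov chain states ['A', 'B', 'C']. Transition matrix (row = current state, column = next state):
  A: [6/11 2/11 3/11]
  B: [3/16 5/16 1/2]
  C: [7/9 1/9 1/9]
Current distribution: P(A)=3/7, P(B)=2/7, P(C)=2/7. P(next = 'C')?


P(next=C) = Σᵢ P(now=i)×P(i→C)
= 3/7×3/11 + 2/7×1/2 + 2/7×1/9
= 9/77 + 1/7 + 2/63 = 202/693

P = 202/693 ≈ 0.2915


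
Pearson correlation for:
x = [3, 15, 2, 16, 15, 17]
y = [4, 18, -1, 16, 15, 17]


n=6, Σx=68, Σy=69, Σxy=1050, Σx²=1008, Σy²=1111
r = (6×1050 - 68×69)/√((6×1008 - 68²)(6×1111 - 69²))
= 1608/√(1424×1905) = 1608/√2712720 ≈ 1608/1647.0337 ≈ 0.9763

r ≈ 0.9763


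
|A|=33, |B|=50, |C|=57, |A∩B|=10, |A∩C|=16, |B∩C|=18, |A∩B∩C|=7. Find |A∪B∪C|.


|A∪B∪C| = 33+50+57-10-16-18+7 = 103

|A∪B∪C| = 103


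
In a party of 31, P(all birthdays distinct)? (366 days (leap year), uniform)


P(all different) = Π(366-i)/366 for i=0..30
= (366/366)×(365/366)×...×(336/366)
= 0.270541

P ≈ 0.2705 ≈ 27.05%


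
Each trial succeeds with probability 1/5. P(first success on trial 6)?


Geometric: P(X=6) = (1-p)^(k-1)×p = (4/5)^5×1/5 = 1024/15625

P(X=6) = 1024/15625 ≈ 6.55%


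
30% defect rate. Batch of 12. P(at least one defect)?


P(all good) = (7/10)^12 = 13841287201/1000000000000
P(≥1 defect) = 986158712799/1000000000000

P = 986158712799/1000000000000 ≈ 98.62%


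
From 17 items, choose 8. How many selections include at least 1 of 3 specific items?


Complement: C(17,8) - C(14,8) = 24310 - 3003 = 21307

21307


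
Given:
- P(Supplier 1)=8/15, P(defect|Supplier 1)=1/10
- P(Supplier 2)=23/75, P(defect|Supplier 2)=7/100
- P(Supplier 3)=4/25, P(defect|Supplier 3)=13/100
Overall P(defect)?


P(B) = Σ P(B|Aᵢ)×P(Aᵢ)
  1/10×8/15 = 4/75
  7/100×23/75 = 161/7500
  13/100×4/25 = 13/625
Sum = 239/2500

P(defect) = 239/2500 ≈ 9.56%


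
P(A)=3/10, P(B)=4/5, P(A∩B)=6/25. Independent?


P(A)×P(B) = 6/25
P(A∩B) = 6/25
Equal ✓ → Independent

Yes, independent


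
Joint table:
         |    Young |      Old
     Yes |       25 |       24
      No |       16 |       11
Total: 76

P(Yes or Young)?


P(Yes∨Young) = P(Yes) + P(Young) - P(Yes∧Young)
= (49 + 41 - 25)/76 = 65/76

P = 65/76 ≈ 85.53%


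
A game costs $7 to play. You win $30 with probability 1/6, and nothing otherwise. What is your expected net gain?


E[gain] = (30-7)×1/6 + (-7)×5/6
= 23/6 - 35/6 = -2

Expected net gain = $-2 ≈ $-2.00


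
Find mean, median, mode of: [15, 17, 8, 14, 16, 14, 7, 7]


Sorted: [7, 7, 8, 14, 14, 15, 16, 17]
Mean = 98/8 = 49/4
Median = 14
Freq: {15: 1, 17: 1, 8: 1, 14: 2, 16: 1, 7: 2}
Mode: [7, 14]

Mean=49/4, Median=14, Mode=[7, 14]


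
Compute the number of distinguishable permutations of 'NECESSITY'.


Letters: 9, freq: {'N': 1, 'E': 2, 'C': 1, 'S': 2, 'I': 1, 'T': 1, 'Y': 1}
9!/(1!×2!×1!×2!×1!×1!×1!) = 362880/4 = 90720

90720


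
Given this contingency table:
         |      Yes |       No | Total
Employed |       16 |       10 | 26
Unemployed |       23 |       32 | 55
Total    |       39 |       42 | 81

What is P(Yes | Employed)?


P(Yes | Employed) = 16/(16+10) = 16/26 = 8/13

P(Yes|Employed) = 8/13 ≈ 61.54%


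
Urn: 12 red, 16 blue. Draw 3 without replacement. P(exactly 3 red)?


Hypergeometric: C(12,3)×C(16,0)/C(28,3)
= 220×1/3276 = 55/819

P(X=3) = 55/819 ≈ 6.72%


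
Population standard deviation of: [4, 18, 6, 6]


Mean = 34/4 = 17/2
  (4-17/2)²=81/4
  (18-17/2)²=361/4
  (6-17/2)²=25/4
  (6-17/2)²=25/4
Σ(x-μ)² = 123
σ² = 123/4

σ = √(123/4) ≈ 5.5453


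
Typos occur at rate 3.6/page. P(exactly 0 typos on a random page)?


Poisson(λ=3.6): P(X=0) = e^(-λ)×λ^k/k!
= e^(-3.6) × 3.6^0 / 0!
≈ 0.02732372245 × 1 / 1 ≈ 0.027324

P(X=0) ≈ 0.027324 ≈ 2.73%


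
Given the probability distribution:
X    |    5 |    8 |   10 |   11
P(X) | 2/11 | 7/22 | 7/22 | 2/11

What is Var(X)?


E[X] = 95/11
E[X²] = 866/11
Var(X) = E[X²] - (E[X])² = 866/11 - 9025/121 = 501/121

Var(X) = 501/121 ≈ 4.1405


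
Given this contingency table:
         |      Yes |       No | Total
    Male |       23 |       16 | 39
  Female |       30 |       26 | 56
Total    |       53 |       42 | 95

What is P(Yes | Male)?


P(Yes | Male) = 23/(23+16) = 23/39

P(Yes|Male) = 23/39 ≈ 58.97%


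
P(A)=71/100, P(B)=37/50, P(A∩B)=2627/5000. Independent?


P(A)×P(B) = 2627/5000
P(A∩B) = 2627/5000
Equal ✓ → Independent

Yes, independent


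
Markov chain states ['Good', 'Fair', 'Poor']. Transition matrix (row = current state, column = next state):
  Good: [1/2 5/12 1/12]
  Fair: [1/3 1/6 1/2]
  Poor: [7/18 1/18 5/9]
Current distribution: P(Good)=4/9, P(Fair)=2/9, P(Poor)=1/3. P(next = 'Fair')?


P(next=Fair) = Σᵢ P(now=i)×P(i→Fair)
= 4/9×5/12 + 2/9×1/6 + 1/3×1/18
= 5/27 + 1/27 + 1/54 = 13/54

P = 13/54 ≈ 0.2407


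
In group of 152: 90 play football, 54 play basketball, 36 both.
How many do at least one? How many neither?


|A∪B| = 90+54-36 = 108
Neither = 152-108 = 44

At least one: 108; Neither: 44


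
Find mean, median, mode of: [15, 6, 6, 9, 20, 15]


Sorted: [6, 6, 9, 15, 15, 20]
Mean = 71/6
Median = 12
Freq: {15: 2, 6: 2, 9: 1, 20: 1}
Mode: [6, 15]

Mean=71/6, Median=12, Mode=[6, 15]


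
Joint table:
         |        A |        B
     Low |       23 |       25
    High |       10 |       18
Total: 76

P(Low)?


P(Low) = (23+25)/76 = 48/76 = 12/19

P(Low) = 12/19 ≈ 63.16%


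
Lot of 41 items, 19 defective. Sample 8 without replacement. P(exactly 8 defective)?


Hypergeometric: C(19,8)×C(22,0)/C(41,8)
= 75582×1/95548245 = 6/7585

P(X=8) = 6/7585 ≈ 0.08%


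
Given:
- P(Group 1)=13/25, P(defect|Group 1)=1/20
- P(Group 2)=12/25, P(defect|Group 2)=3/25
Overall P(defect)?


P(B) = Σ P(B|Aᵢ)×P(Aᵢ)
  1/20×13/25 = 13/500
  3/25×12/25 = 36/625
Sum = 209/2500

P(defect) = 209/2500 ≈ 8.36%


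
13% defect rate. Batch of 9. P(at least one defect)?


P(all good) = (87/100)^9 = 285544154243029527/1000000000000000000
P(≥1 defect) = 714455845756970473/1000000000000000000

P = 714455845756970473/1000000000000000000 ≈ 71.45%
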